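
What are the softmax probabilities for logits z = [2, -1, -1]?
p = [0.9094, 0.0453, 0.0453]

exp(z) = [7.389, 0.3679, 0.3679]
Sum = 8.125
p = [0.9094, 0.0453, 0.0453]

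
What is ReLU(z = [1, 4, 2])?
h = [1, 4, 2]

ReLU applied element-wise: max(0,1)=1, max(0,4)=4, max(0,2)=2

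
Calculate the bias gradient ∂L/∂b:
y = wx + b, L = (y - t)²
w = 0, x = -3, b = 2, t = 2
∂L/∂b = 0

y = wx + b = (0)(-3) + 2 = 2
∂L/∂y = 2(y - t) = 2(2 - 2) = 0
∂y/∂b = 1
∂L/∂b = ∂L/∂y · ∂y/∂b = 0 × 1 = 0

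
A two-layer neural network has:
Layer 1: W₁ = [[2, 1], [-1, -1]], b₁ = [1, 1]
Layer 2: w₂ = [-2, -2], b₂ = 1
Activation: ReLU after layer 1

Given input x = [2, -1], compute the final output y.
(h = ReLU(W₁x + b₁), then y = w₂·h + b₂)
y = -7

Layer 1 pre-activation: z₁ = [4, 0]
After ReLU: h = [4, 0]
Layer 2 output: y = -2×4 + -2×0 + 1 = -7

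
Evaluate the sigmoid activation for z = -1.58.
0.1708

sigmoid(-1.58) = 1/(1 + e^(1.58)) = 1/(1 + 4.855) = 0.1708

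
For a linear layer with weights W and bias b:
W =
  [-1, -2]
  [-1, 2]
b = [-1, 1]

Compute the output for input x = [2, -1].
y = [-1, -3]

Wx = [-1×2 + -2×-1, -1×2 + 2×-1]
   = [0, -4]
y = Wx + b = [0 + -1, -4 + 1] = [-1, -3]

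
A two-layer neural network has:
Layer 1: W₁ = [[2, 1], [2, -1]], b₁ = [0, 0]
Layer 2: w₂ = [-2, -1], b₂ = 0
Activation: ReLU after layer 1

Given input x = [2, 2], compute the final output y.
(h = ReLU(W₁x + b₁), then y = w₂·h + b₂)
y = -14

Layer 1 pre-activation: z₁ = [6, 2]
After ReLU: h = [6, 2]
Layer 2 output: y = -2×6 + -1×2 + 0 = -14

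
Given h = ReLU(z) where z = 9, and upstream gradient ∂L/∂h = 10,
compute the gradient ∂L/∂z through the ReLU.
∂L/∂z = 10

h = ReLU(9) = 9
Since z > 0: ∂h/∂z = 1
∂L/∂z = ∂L/∂h · ∂h/∂z = 10 × 1 = 10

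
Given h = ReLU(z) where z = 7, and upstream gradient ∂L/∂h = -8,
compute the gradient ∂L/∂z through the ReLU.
∂L/∂z = -8

h = ReLU(7) = 7
Since z > 0: ∂h/∂z = 1
∂L/∂z = ∂L/∂h · ∂h/∂z = -8 × 1 = -8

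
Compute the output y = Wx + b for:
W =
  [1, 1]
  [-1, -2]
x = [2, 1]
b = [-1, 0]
y = [2, -4]

Wx = [1×2 + 1×1, -1×2 + -2×1]
   = [3, -4]
y = Wx + b = [3 + -1, -4 + 0] = [2, -4]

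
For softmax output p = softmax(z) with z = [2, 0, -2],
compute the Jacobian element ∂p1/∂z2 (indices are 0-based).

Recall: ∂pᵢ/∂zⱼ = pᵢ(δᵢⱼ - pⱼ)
∂p1/∂z2 = -0.001862

p = softmax(z) = [0.8668, 0.1173, 0.01588]
p1 = 0.1173, p2 = 0.01588

∂p1/∂z2 = -p1 × p2 = -0.1173 × 0.01588 = -0.001862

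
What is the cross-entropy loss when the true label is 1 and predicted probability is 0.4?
L = 0.9163

L = -1·log(0.4) - 0·log(0.6) = -log(0.4) = 0.9163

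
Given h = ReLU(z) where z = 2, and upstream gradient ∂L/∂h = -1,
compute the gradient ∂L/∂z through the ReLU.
∂L/∂z = -1

h = ReLU(2) = 2
Since z > 0: ∂h/∂z = 1
∂L/∂z = ∂L/∂h · ∂h/∂z = -1 × 1 = -1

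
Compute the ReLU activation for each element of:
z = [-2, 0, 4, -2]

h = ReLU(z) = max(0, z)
h = [0, 0, 4, 0]

ReLU applied element-wise: max(0,-2)=0, max(0,0)=0, max(0,4)=4, max(0,-2)=0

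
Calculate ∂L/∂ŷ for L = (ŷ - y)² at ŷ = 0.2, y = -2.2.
∂L/∂ŷ = 4.8

∂L/∂ŷ = 2(ŷ - y) = 2(0.2 - -2.2) = 2(2.4) = 4.8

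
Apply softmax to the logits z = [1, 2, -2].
p = [0.2654, 0.7214, 0.0132]

exp(z) = [2.718, 7.389, 0.1353]
Sum = 10.24
p = [0.2654, 0.7214, 0.0132]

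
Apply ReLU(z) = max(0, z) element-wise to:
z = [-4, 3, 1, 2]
h = [0, 3, 1, 2]

ReLU applied element-wise: max(0,-4)=0, max(0,3)=3, max(0,1)=1, max(0,2)=2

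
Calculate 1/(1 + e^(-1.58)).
0.8292

sigmoid(1.58) = 1/(1 + e^(-1.58)) = 1/(1 + 0.206) = 0.8292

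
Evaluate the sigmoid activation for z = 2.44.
0.9198

sigmoid(2.44) = 1/(1 + e^(-2.44)) = 1/(1 + 0.08716) = 0.9198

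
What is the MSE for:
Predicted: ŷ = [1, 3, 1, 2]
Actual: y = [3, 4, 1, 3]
MSE = 1.5

MSE = (1/4)((1-3)² + (3-4)² + (1-1)² + (2-3)²) = (1/4)(4 + 1 + 0 + 1) = 1.5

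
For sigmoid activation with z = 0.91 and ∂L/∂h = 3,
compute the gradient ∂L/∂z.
∂L/∂z = 0.6139

σ(0.91) = 0.713
σ'(0.91) = σ(0.91)(1 - σ(0.91)) = 0.713 × 0.287 = 0.2046
∂L/∂z = ∂L/∂h · σ'(z) = 3 × 0.2046 = 0.6139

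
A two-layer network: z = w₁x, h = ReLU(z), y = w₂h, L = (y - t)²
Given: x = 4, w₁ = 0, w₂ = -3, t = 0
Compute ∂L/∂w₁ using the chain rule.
∂L/∂w₁ = 0

Forward pass:
z = w₁x = 0×4 = 0
h = ReLU(0) = 0
y = w₂h = -3×0 = 0

Backward pass:
∂L/∂y = 2(y - t) = 2(0 - 0) = 0
∂y/∂h = w₂ = -3
∂h/∂z = 0 (ReLU derivative)
∂z/∂w₁ = x = 4

∂L/∂w₁ = 0 × -3 × 0 × 4 = 0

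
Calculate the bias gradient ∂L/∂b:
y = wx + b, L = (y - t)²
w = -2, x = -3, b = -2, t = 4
∂L/∂b = 0

y = wx + b = (-2)(-3) + -2 = 4
∂L/∂y = 2(y - t) = 2(4 - 4) = 0
∂y/∂b = 1
∂L/∂b = ∂L/∂y · ∂y/∂b = 0 × 1 = 0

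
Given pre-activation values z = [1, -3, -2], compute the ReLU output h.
h = [1, 0, 0]

ReLU applied element-wise: max(0,1)=1, max(0,-3)=0, max(0,-2)=0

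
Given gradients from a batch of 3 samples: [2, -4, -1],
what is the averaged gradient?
Average gradient = -1

Average = (1/3)(2 + -4 + -1) = -3/3 = -1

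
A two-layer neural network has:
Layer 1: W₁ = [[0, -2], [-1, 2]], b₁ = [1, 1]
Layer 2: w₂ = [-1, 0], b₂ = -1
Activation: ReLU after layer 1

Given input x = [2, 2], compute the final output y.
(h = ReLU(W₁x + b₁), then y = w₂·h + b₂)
y = -1

Layer 1 pre-activation: z₁ = [-3, 3]
After ReLU: h = [0, 3]
Layer 2 output: y = -1×0 + 0×3 + -1 = -1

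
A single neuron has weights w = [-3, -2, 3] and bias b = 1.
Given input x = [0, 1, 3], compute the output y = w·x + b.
y = 8

y = (-3)(0) + (-2)(1) + (3)(3) + 1 = 8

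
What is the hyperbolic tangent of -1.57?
-0.917

tanh(-1.57) = (e^(-1.57) - e^(1.57))/(e^(-1.57) + e^(1.57)) = -0.917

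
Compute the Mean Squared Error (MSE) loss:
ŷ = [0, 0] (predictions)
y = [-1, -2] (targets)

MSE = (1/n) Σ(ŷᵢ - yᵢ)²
MSE = 2.5

MSE = (1/2)((0--1)² + (0--2)²) = (1/2)(1 + 4) = 2.5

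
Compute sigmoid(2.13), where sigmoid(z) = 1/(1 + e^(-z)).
0.8938

sigmoid(2.13) = 1/(1 + e^(-2.13)) = 1/(1 + 0.1188) = 0.8938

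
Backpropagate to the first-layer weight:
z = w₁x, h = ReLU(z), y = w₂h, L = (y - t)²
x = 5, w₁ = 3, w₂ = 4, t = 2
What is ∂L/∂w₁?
∂L/∂w₁ = 2320

Forward pass:
z = w₁x = 3×5 = 15
h = ReLU(15) = 15
y = w₂h = 4×15 = 60

Backward pass:
∂L/∂y = 2(y - t) = 2(60 - 2) = 116
∂y/∂h = w₂ = 4
∂h/∂z = 1 (ReLU derivative)
∂z/∂w₁ = x = 5

∂L/∂w₁ = 116 × 4 × 1 × 5 = 2320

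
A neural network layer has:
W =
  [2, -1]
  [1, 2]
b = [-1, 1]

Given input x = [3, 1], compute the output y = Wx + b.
y = [4, 6]

Wx = [2×3 + -1×1, 1×3 + 2×1]
   = [5, 5]
y = Wx + b = [5 + -1, 5 + 1] = [4, 6]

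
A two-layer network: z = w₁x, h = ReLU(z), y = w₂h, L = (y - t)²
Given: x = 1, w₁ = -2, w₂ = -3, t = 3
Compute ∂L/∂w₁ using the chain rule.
∂L/∂w₁ = 0

Forward pass:
z = w₁x = -2×1 = -2
h = ReLU(-2) = 0
y = w₂h = -3×0 = 0

Backward pass:
∂L/∂y = 2(y - t) = 2(0 - 3) = -6
∂y/∂h = w₂ = -3
∂h/∂z = 0 (ReLU derivative)
∂z/∂w₁ = x = 1

∂L/∂w₁ = -6 × -3 × 0 × 1 = 0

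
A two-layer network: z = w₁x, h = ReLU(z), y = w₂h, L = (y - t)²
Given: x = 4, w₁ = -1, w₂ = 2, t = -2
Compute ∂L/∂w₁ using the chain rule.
∂L/∂w₁ = 0

Forward pass:
z = w₁x = -1×4 = -4
h = ReLU(-4) = 0
y = w₂h = 2×0 = 0

Backward pass:
∂L/∂y = 2(y - t) = 2(0 - -2) = 4
∂y/∂h = w₂ = 2
∂h/∂z = 0 (ReLU derivative)
∂z/∂w₁ = x = 4

∂L/∂w₁ = 4 × 2 × 0 × 4 = 0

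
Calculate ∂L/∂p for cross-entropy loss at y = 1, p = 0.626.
∂L/∂p = -1.597

∂L/∂p = -y/p + (1-y)/(1-p) = -1/0.626 + 0 = -1.597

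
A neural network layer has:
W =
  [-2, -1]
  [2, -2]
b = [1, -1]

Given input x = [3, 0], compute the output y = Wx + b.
y = [-5, 5]

Wx = [-2×3 + -1×0, 2×3 + -2×0]
   = [-6, 6]
y = Wx + b = [-6 + 1, 6 + -1] = [-5, 5]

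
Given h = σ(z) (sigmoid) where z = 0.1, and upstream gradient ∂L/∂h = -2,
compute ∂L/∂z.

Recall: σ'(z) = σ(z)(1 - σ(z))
∂L/∂z = -0.4988

σ(0.1) = 0.525
σ'(0.1) = σ(0.1)(1 - σ(0.1)) = 0.525 × 0.475 = 0.2494
∂L/∂z = ∂L/∂h · σ'(z) = -2 × 0.2494 = -0.4988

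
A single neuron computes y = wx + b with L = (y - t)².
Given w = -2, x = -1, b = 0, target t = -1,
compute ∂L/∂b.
∂L/∂b = 6

y = wx + b = (-2)(-1) + 0 = 2
∂L/∂y = 2(y - t) = 2(2 - -1) = 6
∂y/∂b = 1
∂L/∂b = ∂L/∂y · ∂y/∂b = 6 × 1 = 6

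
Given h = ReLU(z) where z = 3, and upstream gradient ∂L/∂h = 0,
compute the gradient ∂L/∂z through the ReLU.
∂L/∂z = 0

h = ReLU(3) = 3
Since z > 0: ∂h/∂z = 1
∂L/∂z = ∂L/∂h · ∂h/∂z = 0 × 1 = 0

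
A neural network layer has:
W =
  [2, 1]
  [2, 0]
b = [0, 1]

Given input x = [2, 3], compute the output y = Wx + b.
y = [7, 5]

Wx = [2×2 + 1×3, 2×2 + 0×3]
   = [7, 4]
y = Wx + b = [7 + 0, 4 + 1] = [7, 5]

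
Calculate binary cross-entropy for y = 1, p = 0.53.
L = 0.6349

L = -1·log(0.53) - 0·log(0.47) = -log(0.53) = 0.6349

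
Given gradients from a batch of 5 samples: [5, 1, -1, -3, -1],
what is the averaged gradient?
Average gradient = 0.2

Average = (1/5)(5 + 1 + -1 + -3 + -1) = 1/5 = 0.2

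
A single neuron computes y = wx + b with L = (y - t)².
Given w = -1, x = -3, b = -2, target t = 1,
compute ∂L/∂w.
∂L/∂w = 0

y = wx + b = (-1)(-3) + -2 = 1
∂L/∂y = 2(y - t) = 2(1 - 1) = 0
∂y/∂w = x = -3
∂L/∂w = ∂L/∂y · ∂y/∂w = 0 × -3 = 0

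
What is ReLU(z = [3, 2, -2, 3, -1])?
h = [3, 2, 0, 3, 0]

ReLU applied element-wise: max(0,3)=3, max(0,2)=2, max(0,-2)=0, max(0,3)=3, max(0,-1)=0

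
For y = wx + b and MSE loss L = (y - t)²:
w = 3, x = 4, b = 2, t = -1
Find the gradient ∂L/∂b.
∂L/∂b = 30

y = wx + b = (3)(4) + 2 = 14
∂L/∂y = 2(y - t) = 2(14 - -1) = 30
∂y/∂b = 1
∂L/∂b = ∂L/∂y · ∂y/∂b = 30 × 1 = 30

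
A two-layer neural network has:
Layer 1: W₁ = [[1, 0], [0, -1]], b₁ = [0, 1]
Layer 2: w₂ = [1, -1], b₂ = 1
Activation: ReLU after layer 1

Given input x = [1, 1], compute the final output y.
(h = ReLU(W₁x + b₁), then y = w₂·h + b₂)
y = 2

Layer 1 pre-activation: z₁ = [1, 0]
After ReLU: h = [1, 0]
Layer 2 output: y = 1×1 + -1×0 + 1 = 2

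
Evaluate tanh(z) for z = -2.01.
-0.9647

tanh(-2.01) = (e^(-2.01) - e^(2.01))/(e^(-2.01) + e^(2.01)) = -0.9647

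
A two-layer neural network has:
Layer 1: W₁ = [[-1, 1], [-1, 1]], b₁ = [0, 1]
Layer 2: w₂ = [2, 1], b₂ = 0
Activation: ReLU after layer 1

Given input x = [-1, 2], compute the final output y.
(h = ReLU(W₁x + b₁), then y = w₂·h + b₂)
y = 10

Layer 1 pre-activation: z₁ = [3, 4]
After ReLU: h = [3, 4]
Layer 2 output: y = 2×3 + 1×4 + 0 = 10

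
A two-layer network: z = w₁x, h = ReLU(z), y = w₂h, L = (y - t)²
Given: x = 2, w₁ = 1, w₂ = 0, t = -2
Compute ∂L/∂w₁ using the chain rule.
∂L/∂w₁ = 0

Forward pass:
z = w₁x = 1×2 = 2
h = ReLU(2) = 2
y = w₂h = 0×2 = 0

Backward pass:
∂L/∂y = 2(y - t) = 2(0 - -2) = 4
∂y/∂h = w₂ = 0
∂h/∂z = 1 (ReLU derivative)
∂z/∂w₁ = x = 2

∂L/∂w₁ = 4 × 0 × 1 × 2 = 0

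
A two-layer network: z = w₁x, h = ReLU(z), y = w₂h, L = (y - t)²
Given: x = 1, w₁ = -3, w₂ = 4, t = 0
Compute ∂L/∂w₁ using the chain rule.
∂L/∂w₁ = 0

Forward pass:
z = w₁x = -3×1 = -3
h = ReLU(-3) = 0
y = w₂h = 4×0 = 0

Backward pass:
∂L/∂y = 2(y - t) = 2(0 - 0) = 0
∂y/∂h = w₂ = 4
∂h/∂z = 0 (ReLU derivative)
∂z/∂w₁ = x = 1

∂L/∂w₁ = 0 × 4 × 0 × 1 = 0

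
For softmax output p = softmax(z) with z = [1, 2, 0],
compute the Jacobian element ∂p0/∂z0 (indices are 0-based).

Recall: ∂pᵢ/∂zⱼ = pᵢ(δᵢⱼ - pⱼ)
∂p0/∂z0 = 0.1848

p = softmax(z) = [0.2447, 0.6652, 0.09003]
p0 = 0.2447

∂p0/∂z0 = p0(1 - p0) = 0.2447 × (1 - 0.2447) = 0.1848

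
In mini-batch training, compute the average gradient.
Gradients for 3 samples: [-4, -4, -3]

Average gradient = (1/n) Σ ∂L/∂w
Average gradient = -3.667

Average = (1/3)(-4 + -4 + -3) = -11/3 = -3.667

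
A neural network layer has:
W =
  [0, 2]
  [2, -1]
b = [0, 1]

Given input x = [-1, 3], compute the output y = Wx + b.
y = [6, -4]

Wx = [0×-1 + 2×3, 2×-1 + -1×3]
   = [6, -5]
y = Wx + b = [6 + 0, -5 + 1] = [6, -4]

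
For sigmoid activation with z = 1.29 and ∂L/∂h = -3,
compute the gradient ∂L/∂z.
∂L/∂z = -0.5078

σ(1.29) = 0.7841
σ'(1.29) = σ(1.29)(1 - σ(1.29)) = 0.7841 × 0.2159 = 0.1693
∂L/∂z = ∂L/∂h · σ'(z) = -3 × 0.1693 = -0.5078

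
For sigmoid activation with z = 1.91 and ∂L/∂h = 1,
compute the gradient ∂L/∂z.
∂L/∂z = 0.1123

σ(1.91) = 0.871
σ'(1.91) = σ(1.91)(1 - σ(1.91)) = 0.871 × 0.129 = 0.1123
∂L/∂z = ∂L/∂h · σ'(z) = 1 × 0.1123 = 0.1123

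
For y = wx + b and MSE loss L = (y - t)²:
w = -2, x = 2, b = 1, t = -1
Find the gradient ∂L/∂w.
∂L/∂w = -8

y = wx + b = (-2)(2) + 1 = -3
∂L/∂y = 2(y - t) = 2(-3 - -1) = -4
∂y/∂w = x = 2
∂L/∂w = ∂L/∂y · ∂y/∂w = -4 × 2 = -8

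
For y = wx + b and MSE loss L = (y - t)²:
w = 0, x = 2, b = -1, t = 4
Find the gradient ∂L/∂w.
∂L/∂w = -20

y = wx + b = (0)(2) + -1 = -1
∂L/∂y = 2(y - t) = 2(-1 - 4) = -10
∂y/∂w = x = 2
∂L/∂w = ∂L/∂y · ∂y/∂w = -10 × 2 = -20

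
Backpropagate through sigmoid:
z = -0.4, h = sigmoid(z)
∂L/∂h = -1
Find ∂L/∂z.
∂L/∂z = -0.2403

σ(-0.4) = 0.4013
σ'(-0.4) = σ(-0.4)(1 - σ(-0.4)) = 0.4013 × 0.5987 = 0.2403
∂L/∂z = ∂L/∂h · σ'(z) = -1 × 0.2403 = -0.2403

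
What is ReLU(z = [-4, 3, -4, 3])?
h = [0, 3, 0, 3]

ReLU applied element-wise: max(0,-4)=0, max(0,3)=3, max(0,-4)=0, max(0,3)=3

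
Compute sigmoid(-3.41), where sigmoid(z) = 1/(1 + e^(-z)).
0.03198

sigmoid(-3.41) = 1/(1 + e^(3.41)) = 1/(1 + 30.27) = 0.03198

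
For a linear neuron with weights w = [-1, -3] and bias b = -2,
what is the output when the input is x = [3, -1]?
y = -2

y = (-1)(3) + (-3)(-1) + -2 = -2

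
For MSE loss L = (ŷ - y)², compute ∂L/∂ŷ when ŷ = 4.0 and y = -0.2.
∂L/∂ŷ = 8.4

∂L/∂ŷ = 2(ŷ - y) = 2(4.0 - -0.2) = 2(4.2) = 8.4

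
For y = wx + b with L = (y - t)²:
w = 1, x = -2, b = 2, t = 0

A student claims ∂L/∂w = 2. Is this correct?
Incorrect

y = (1)(-2) + 2 = 0
∂L/∂y = 2(y - t) = 2(0 - 0) = 0
∂y/∂w = x = -2
∂L/∂w = 0 × -2 = 0

Claimed value: 2
Incorrect: The correct gradient is 0.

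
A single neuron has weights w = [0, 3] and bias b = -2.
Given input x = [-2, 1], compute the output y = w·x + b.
y = 1

y = (0)(-2) + (3)(1) + -2 = 1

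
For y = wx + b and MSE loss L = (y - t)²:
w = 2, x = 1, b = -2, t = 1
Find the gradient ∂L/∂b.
∂L/∂b = -2

y = wx + b = (2)(1) + -2 = 0
∂L/∂y = 2(y - t) = 2(0 - 1) = -2
∂y/∂b = 1
∂L/∂b = ∂L/∂y · ∂y/∂b = -2 × 1 = -2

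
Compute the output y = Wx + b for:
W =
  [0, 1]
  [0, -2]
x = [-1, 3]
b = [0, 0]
y = [3, -6]

Wx = [0×-1 + 1×3, 0×-1 + -2×3]
   = [3, -6]
y = Wx + b = [3 + 0, -6 + 0] = [3, -6]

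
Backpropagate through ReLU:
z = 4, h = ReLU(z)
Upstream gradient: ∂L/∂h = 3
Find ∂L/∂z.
∂L/∂z = 3

h = ReLU(4) = 4
Since z > 0: ∂h/∂z = 1
∂L/∂z = ∂L/∂h · ∂h/∂z = 3 × 1 = 3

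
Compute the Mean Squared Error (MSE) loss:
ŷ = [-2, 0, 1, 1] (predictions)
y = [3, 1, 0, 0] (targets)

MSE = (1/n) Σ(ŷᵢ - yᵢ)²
MSE = 7

MSE = (1/4)((-2-3)² + (0-1)² + (1-0)² + (1-0)²) = (1/4)(25 + 1 + 1 + 1) = 7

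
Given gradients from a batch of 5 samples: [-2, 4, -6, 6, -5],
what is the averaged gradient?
Average gradient = -0.6

Average = (1/5)(-2 + 4 + -6 + 6 + -5) = -3/5 = -0.6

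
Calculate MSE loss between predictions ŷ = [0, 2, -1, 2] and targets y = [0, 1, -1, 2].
MSE = 0.25

MSE = (1/4)((0-0)² + (2-1)² + (-1--1)² + (2-2)²) = (1/4)(0 + 1 + 0 + 0) = 0.25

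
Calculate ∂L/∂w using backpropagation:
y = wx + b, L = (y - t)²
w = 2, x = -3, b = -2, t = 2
∂L/∂w = 60

y = wx + b = (2)(-3) + -2 = -8
∂L/∂y = 2(y - t) = 2(-8 - 2) = -20
∂y/∂w = x = -3
∂L/∂w = ∂L/∂y · ∂y/∂w = -20 × -3 = 60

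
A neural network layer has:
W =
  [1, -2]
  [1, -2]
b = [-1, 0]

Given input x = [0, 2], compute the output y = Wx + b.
y = [-5, -4]

Wx = [1×0 + -2×2, 1×0 + -2×2]
   = [-4, -4]
y = Wx + b = [-4 + -1, -4 + 0] = [-5, -4]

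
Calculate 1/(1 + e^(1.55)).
0.1751

sigmoid(-1.55) = 1/(1 + e^(1.55)) = 1/(1 + 4.711) = 0.1751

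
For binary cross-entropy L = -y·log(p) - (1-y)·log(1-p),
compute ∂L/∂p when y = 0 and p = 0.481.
∂L/∂p = 1.927

∂L/∂p = -y/p + (1-y)/(1-p) = 0 + 1/0.519 = 1.927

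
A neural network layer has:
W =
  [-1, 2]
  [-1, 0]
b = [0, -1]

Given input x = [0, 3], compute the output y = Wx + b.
y = [6, -1]

Wx = [-1×0 + 2×3, -1×0 + 0×3]
   = [6, 0]
y = Wx + b = [6 + 0, 0 + -1] = [6, -1]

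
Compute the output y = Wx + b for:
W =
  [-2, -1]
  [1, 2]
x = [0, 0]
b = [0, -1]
y = [0, -1]

Wx = [-2×0 + -1×0, 1×0 + 2×0]
   = [0, 0]
y = Wx + b = [0 + 0, 0 + -1] = [0, -1]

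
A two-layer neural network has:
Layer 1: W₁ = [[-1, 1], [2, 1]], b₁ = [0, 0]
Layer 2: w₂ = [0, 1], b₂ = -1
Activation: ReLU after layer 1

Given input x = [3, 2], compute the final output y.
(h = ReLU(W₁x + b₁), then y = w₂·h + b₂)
y = 7

Layer 1 pre-activation: z₁ = [-1, 8]
After ReLU: h = [0, 8]
Layer 2 output: y = 0×0 + 1×8 + -1 = 7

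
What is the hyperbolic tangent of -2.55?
-0.9879

tanh(-2.55) = (e^(-2.55) - e^(2.55))/(e^(-2.55) + e^(2.55)) = -0.9879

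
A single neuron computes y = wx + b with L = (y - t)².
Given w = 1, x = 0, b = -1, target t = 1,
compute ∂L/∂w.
∂L/∂w = 0

y = wx + b = (1)(0) + -1 = -1
∂L/∂y = 2(y - t) = 2(-1 - 1) = -4
∂y/∂w = x = 0
∂L/∂w = ∂L/∂y · ∂y/∂w = -4 × 0 = 0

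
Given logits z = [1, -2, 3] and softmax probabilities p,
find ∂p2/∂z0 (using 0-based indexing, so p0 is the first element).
∂p2/∂z0 = -0.1038

p = softmax(z) = [0.1185, 0.0059, 0.8756]
p2 = 0.8756, p0 = 0.1185

∂p2/∂z0 = -p2 × p0 = -0.8756 × 0.1185 = -0.1038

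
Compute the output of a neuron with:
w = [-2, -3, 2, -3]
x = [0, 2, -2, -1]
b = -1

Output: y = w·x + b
y = -8

y = (-2)(0) + (-3)(2) + (2)(-2) + (-3)(-1) + -1 = -8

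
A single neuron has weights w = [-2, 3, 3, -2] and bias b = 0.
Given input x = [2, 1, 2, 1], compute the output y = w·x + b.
y = 3

y = (-2)(2) + (3)(1) + (3)(2) + (-2)(1) + 0 = 3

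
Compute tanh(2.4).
0.9837

tanh(2.4) = (e^(2.4) - e^(-2.4))/(e^(2.4) + e^(-2.4)) = 0.9837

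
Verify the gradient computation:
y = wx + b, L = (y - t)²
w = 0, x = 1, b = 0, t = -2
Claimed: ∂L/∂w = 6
Incorrect

y = (0)(1) + 0 = 0
∂L/∂y = 2(y - t) = 2(0 - -2) = 4
∂y/∂w = x = 1
∂L/∂w = 4 × 1 = 4

Claimed value: 6
Incorrect: The correct gradient is 4.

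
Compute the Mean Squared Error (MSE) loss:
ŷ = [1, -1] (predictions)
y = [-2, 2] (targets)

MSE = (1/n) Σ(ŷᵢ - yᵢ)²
MSE = 9

MSE = (1/2)((1--2)² + (-1-2)²) = (1/2)(9 + 9) = 9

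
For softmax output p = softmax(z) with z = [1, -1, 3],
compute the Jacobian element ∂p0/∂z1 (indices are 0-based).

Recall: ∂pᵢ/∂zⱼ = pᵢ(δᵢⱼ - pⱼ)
∂p0/∂z1 = -0.001862

p = softmax(z) = [0.1173, 0.01588, 0.8668]
p0 = 0.1173, p1 = 0.01588

∂p0/∂z1 = -p0 × p1 = -0.1173 × 0.01588 = -0.001862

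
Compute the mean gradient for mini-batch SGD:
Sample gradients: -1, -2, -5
Average gradient = -2.667

Average = (1/3)(-1 + -2 + -5) = -8/3 = -2.667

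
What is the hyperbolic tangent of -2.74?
-0.9917

tanh(-2.74) = (e^(-2.74) - e^(2.74))/(e^(-2.74) + e^(2.74)) = -0.9917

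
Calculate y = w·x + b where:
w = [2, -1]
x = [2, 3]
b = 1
y = 2

y = (2)(2) + (-1)(3) + 1 = 2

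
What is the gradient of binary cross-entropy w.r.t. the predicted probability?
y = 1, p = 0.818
∂L/∂p = -1.222

∂L/∂p = -y/p + (1-y)/(1-p) = -1/0.818 + 0 = -1.222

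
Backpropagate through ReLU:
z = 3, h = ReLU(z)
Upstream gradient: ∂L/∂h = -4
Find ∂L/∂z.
∂L/∂z = -4

h = ReLU(3) = 3
Since z > 0: ∂h/∂z = 1
∂L/∂z = ∂L/∂h · ∂h/∂z = -4 × 1 = -4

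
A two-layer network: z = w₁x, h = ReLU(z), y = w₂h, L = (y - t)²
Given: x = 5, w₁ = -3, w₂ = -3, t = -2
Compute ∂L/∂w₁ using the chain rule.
∂L/∂w₁ = 0

Forward pass:
z = w₁x = -3×5 = -15
h = ReLU(-15) = 0
y = w₂h = -3×0 = 0

Backward pass:
∂L/∂y = 2(y - t) = 2(0 - -2) = 4
∂y/∂h = w₂ = -3
∂h/∂z = 0 (ReLU derivative)
∂z/∂w₁ = x = 5

∂L/∂w₁ = 4 × -3 × 0 × 5 = 0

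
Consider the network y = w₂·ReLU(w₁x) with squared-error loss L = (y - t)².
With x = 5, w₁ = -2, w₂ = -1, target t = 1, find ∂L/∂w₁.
∂L/∂w₁ = 0

Forward pass:
z = w₁x = -2×5 = -10
h = ReLU(-10) = 0
y = w₂h = -1×0 = 0

Backward pass:
∂L/∂y = 2(y - t) = 2(0 - 1) = -2
∂y/∂h = w₂ = -1
∂h/∂z = 0 (ReLU derivative)
∂z/∂w₁ = x = 5

∂L/∂w₁ = -2 × -1 × 0 × 5 = 0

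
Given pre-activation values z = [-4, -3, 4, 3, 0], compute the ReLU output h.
h = [0, 0, 4, 3, 0]

ReLU applied element-wise: max(0,-4)=0, max(0,-3)=0, max(0,4)=4, max(0,3)=3, max(0,0)=0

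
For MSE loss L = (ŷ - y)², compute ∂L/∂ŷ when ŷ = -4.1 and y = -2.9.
∂L/∂ŷ = -2.4

∂L/∂ŷ = 2(ŷ - y) = 2(-4.1 - -2.9) = 2(-1.2) = -2.4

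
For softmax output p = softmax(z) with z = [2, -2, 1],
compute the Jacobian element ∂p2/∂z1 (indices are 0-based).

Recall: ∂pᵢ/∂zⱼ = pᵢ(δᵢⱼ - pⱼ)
∂p2/∂z1 = -0.003507

p = softmax(z) = [0.7214, 0.01321, 0.2654]
p2 = 0.2654, p1 = 0.01321

∂p2/∂z1 = -p2 × p1 = -0.2654 × 0.01321 = -0.003507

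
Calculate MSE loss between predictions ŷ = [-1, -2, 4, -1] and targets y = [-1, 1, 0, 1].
MSE = 7.25

MSE = (1/4)((-1--1)² + (-2-1)² + (4-0)² + (-1-1)²) = (1/4)(0 + 9 + 16 + 4) = 7.25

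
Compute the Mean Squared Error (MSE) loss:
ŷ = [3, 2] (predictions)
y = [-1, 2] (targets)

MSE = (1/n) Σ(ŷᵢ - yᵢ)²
MSE = 8

MSE = (1/2)((3--1)² + (2-2)²) = (1/2)(16 + 0) = 8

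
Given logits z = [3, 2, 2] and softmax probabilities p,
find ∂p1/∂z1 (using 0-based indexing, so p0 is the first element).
∂p1/∂z1 = 0.167

p = softmax(z) = [0.5761, 0.2119, 0.2119]
p1 = 0.2119

∂p1/∂z1 = p1(1 - p1) = 0.2119 × (1 - 0.2119) = 0.167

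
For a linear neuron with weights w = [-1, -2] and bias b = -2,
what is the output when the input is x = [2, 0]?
y = -4

y = (-1)(2) + (-2)(0) + -2 = -4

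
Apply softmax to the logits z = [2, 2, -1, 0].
p = [0.4576, 0.4576, 0.0228, 0.0619]

exp(z) = [7.389, 7.389, 0.3679, 1]
Sum = 16.15
p = [0.4576, 0.4576, 0.0228, 0.0619]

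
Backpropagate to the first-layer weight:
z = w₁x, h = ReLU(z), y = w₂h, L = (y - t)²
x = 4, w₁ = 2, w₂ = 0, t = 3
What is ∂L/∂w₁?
∂L/∂w₁ = 0

Forward pass:
z = w₁x = 2×4 = 8
h = ReLU(8) = 8
y = w₂h = 0×8 = 0

Backward pass:
∂L/∂y = 2(y - t) = 2(0 - 3) = -6
∂y/∂h = w₂ = 0
∂h/∂z = 1 (ReLU derivative)
∂z/∂w₁ = x = 4

∂L/∂w₁ = -6 × 0 × 1 × 4 = 0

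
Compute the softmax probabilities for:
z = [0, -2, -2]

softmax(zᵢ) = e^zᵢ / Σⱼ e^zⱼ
p = [0.787, 0.1065, 0.1065]

exp(z) = [1, 0.1353, 0.1353]
Sum = 1.271
p = [0.787, 0.1065, 0.1065]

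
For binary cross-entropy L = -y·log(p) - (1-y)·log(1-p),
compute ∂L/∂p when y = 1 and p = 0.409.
∂L/∂p = -2.445

∂L/∂p = -y/p + (1-y)/(1-p) = -1/0.409 + 0 = -2.445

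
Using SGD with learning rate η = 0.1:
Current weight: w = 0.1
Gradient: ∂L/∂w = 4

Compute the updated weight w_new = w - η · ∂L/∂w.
w_new = -0.3

w_new = w - η·∂L/∂w = 0.1 - 0.1×(4) = 0.1 - (0.4) = -0.3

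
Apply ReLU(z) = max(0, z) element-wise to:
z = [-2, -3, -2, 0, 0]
h = [0, 0, 0, 0, 0]

ReLU applied element-wise: max(0,-2)=0, max(0,-3)=0, max(0,-2)=0, max(0,0)=0, max(0,0)=0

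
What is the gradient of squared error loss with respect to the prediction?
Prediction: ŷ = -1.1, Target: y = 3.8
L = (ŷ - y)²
∂L/∂ŷ = -9.8

∂L/∂ŷ = 2(ŷ - y) = 2(-1.1 - 3.8) = 2(-4.9) = -9.8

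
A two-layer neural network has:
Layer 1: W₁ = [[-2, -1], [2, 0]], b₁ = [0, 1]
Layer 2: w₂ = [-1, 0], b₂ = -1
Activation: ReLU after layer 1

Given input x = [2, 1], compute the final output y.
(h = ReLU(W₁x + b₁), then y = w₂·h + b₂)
y = -1

Layer 1 pre-activation: z₁ = [-5, 5]
After ReLU: h = [0, 5]
Layer 2 output: y = -1×0 + 0×5 + -1 = -1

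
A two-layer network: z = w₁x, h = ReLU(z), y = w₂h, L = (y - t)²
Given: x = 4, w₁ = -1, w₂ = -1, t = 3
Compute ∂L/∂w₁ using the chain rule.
∂L/∂w₁ = 0

Forward pass:
z = w₁x = -1×4 = -4
h = ReLU(-4) = 0
y = w₂h = -1×0 = 0

Backward pass:
∂L/∂y = 2(y - t) = 2(0 - 3) = -6
∂y/∂h = w₂ = -1
∂h/∂z = 0 (ReLU derivative)
∂z/∂w₁ = x = 4

∂L/∂w₁ = -6 × -1 × 0 × 4 = 0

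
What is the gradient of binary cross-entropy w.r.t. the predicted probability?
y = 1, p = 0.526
∂L/∂p = -1.901

∂L/∂p = -y/p + (1-y)/(1-p) = -1/0.526 + 0 = -1.901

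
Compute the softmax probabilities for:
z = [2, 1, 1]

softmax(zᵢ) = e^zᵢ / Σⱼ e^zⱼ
p = [0.5761, 0.2119, 0.2119]

exp(z) = [7.389, 2.718, 2.718]
Sum = 12.83
p = [0.5761, 0.2119, 0.2119]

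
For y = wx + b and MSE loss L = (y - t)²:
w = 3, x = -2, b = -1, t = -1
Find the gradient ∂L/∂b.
∂L/∂b = -12

y = wx + b = (3)(-2) + -1 = -7
∂L/∂y = 2(y - t) = 2(-7 - -1) = -12
∂y/∂b = 1
∂L/∂b = ∂L/∂y · ∂y/∂b = -12 × 1 = -12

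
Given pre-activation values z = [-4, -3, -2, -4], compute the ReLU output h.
h = [0, 0, 0, 0]

ReLU applied element-wise: max(0,-4)=0, max(0,-3)=0, max(0,-2)=0, max(0,-4)=0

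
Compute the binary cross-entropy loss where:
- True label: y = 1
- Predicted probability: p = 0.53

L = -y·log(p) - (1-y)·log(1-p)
L = 0.6349

L = -1·log(0.53) - 0·log(0.47) = -log(0.53) = 0.6349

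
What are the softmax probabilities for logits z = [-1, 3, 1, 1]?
p = [0.0142, 0.7758, 0.105, 0.105]

exp(z) = [0.3679, 20.09, 2.718, 2.718]
Sum = 25.89
p = [0.0142, 0.7758, 0.105, 0.105]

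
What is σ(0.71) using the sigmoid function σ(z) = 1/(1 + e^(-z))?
0.6704

sigmoid(0.71) = 1/(1 + e^(-0.71)) = 1/(1 + 0.4916) = 0.6704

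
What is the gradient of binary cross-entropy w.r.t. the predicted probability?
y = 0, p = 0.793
∂L/∂p = 4.831

∂L/∂p = -y/p + (1-y)/(1-p) = 0 + 1/0.207 = 4.831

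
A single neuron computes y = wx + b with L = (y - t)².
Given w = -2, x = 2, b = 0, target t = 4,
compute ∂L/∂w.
∂L/∂w = -32

y = wx + b = (-2)(2) + 0 = -4
∂L/∂y = 2(y - t) = 2(-4 - 4) = -16
∂y/∂w = x = 2
∂L/∂w = ∂L/∂y · ∂y/∂w = -16 × 2 = -32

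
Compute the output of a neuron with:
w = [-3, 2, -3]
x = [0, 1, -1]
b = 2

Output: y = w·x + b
y = 7

y = (-3)(0) + (2)(1) + (-3)(-1) + 2 = 7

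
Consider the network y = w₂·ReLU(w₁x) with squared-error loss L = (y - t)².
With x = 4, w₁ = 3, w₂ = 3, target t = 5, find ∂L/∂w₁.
∂L/∂w₁ = 744

Forward pass:
z = w₁x = 3×4 = 12
h = ReLU(12) = 12
y = w₂h = 3×12 = 36

Backward pass:
∂L/∂y = 2(y - t) = 2(36 - 5) = 62
∂y/∂h = w₂ = 3
∂h/∂z = 1 (ReLU derivative)
∂z/∂w₁ = x = 4

∂L/∂w₁ = 62 × 3 × 1 × 4 = 744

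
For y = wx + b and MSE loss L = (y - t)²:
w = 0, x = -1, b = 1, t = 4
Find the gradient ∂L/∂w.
∂L/∂w = 6

y = wx + b = (0)(-1) + 1 = 1
∂L/∂y = 2(y - t) = 2(1 - 4) = -6
∂y/∂w = x = -1
∂L/∂w = ∂L/∂y · ∂y/∂w = -6 × -1 = 6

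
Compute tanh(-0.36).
-0.3452

tanh(-0.36) = (e^(-0.36) - e^(0.36))/(e^(-0.36) + e^(0.36)) = -0.3452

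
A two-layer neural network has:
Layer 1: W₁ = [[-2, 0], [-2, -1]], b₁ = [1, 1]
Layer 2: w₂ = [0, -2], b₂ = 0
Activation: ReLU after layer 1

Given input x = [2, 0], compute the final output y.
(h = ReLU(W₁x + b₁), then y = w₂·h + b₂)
y = 0

Layer 1 pre-activation: z₁ = [-3, -3]
After ReLU: h = [0, 0]
Layer 2 output: y = 0×0 + -2×0 + 0 = 0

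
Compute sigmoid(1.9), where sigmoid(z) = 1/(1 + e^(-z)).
0.8699

sigmoid(1.9) = 1/(1 + e^(-1.9)) = 1/(1 + 0.1496) = 0.8699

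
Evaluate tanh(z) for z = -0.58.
-0.5227

tanh(-0.58) = (e^(-0.58) - e^(0.58))/(e^(-0.58) + e^(0.58)) = -0.5227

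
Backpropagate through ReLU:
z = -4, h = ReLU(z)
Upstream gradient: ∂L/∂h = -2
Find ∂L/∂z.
∂L/∂z = 0

h = ReLU(-4) = 0
Since z < 0: ∂h/∂z = 0
∂L/∂z = ∂L/∂h · ∂h/∂z = -2 × 0 = 0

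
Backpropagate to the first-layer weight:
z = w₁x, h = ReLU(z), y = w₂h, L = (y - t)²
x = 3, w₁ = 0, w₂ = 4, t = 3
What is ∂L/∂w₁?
∂L/∂w₁ = 0

Forward pass:
z = w₁x = 0×3 = 0
h = ReLU(0) = 0
y = w₂h = 4×0 = 0

Backward pass:
∂L/∂y = 2(y - t) = 2(0 - 3) = -6
∂y/∂h = w₂ = 4
∂h/∂z = 0 (ReLU derivative)
∂z/∂w₁ = x = 3

∂L/∂w₁ = -6 × 4 × 0 × 3 = 0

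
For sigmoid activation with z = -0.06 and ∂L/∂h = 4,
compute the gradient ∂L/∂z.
∂L/∂z = 0.9991

σ(-0.06) = 0.485
σ'(-0.06) = σ(-0.06)(1 - σ(-0.06)) = 0.485 × 0.515 = 0.2498
∂L/∂z = ∂L/∂h · σ'(z) = 4 × 0.2498 = 0.9991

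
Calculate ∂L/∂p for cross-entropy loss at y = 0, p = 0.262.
∂L/∂p = 1.355

∂L/∂p = -y/p + (1-y)/(1-p) = 0 + 1/0.738 = 1.355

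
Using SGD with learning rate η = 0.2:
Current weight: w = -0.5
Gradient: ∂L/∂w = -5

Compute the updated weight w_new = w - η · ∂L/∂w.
w_new = 0.5

w_new = w - η·∂L/∂w = -0.5 - 0.2×(-5) = -0.5 - (-1) = 0.5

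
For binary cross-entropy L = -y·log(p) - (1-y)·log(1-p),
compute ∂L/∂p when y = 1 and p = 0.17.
∂L/∂p = -5.882

∂L/∂p = -y/p + (1-y)/(1-p) = -1/0.17 + 0 = -5.882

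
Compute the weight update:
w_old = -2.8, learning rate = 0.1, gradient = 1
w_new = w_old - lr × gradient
w_new = -2.9

w_new = w - η·∂L/∂w = -2.8 - 0.1×(1) = -2.8 - (0.1) = -2.9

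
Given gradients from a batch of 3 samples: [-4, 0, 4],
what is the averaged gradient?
Average gradient = 0

Average = (1/3)(-4 + 0 + 4) = 0/3 = 0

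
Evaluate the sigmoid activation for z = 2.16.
0.8966

sigmoid(2.16) = 1/(1 + e^(-2.16)) = 1/(1 + 0.1153) = 0.8966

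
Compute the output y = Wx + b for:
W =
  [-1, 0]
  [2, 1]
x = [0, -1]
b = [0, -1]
y = [0, -2]

Wx = [-1×0 + 0×-1, 2×0 + 1×-1]
   = [0, -1]
y = Wx + b = [0 + 0, -1 + -1] = [0, -2]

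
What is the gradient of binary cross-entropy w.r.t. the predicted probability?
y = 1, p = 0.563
∂L/∂p = -1.776

∂L/∂p = -y/p + (1-y)/(1-p) = -1/0.563 + 0 = -1.776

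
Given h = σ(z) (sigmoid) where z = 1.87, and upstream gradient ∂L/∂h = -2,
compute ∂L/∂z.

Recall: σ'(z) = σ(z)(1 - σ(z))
∂L/∂z = -0.2314

σ(1.87) = 0.8665
σ'(1.87) = σ(1.87)(1 - σ(1.87)) = 0.8665 × 0.1335 = 0.1157
∂L/∂z = ∂L/∂h · σ'(z) = -2 × 0.1157 = -0.2314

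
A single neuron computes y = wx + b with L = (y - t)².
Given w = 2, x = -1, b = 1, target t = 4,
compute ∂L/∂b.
∂L/∂b = -10

y = wx + b = (2)(-1) + 1 = -1
∂L/∂y = 2(y - t) = 2(-1 - 4) = -10
∂y/∂b = 1
∂L/∂b = ∂L/∂y · ∂y/∂b = -10 × 1 = -10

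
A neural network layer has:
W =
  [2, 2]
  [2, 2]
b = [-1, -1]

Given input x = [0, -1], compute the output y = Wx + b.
y = [-3, -3]

Wx = [2×0 + 2×-1, 2×0 + 2×-1]
   = [-2, -2]
y = Wx + b = [-2 + -1, -2 + -1] = [-3, -3]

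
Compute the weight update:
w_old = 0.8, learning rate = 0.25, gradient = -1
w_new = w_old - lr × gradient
w_new = 1.05

w_new = w - η·∂L/∂w = 0.8 - 0.25×(-1) = 0.8 - (-0.25) = 1.05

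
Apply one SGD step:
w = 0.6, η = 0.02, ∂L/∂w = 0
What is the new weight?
w_new = 0.6

w_new = w - η·∂L/∂w = 0.6 - 0.02×(0) = 0.6 - (0) = 0.6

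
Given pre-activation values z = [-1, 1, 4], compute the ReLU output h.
h = [0, 1, 4]

ReLU applied element-wise: max(0,-1)=0, max(0,1)=1, max(0,4)=4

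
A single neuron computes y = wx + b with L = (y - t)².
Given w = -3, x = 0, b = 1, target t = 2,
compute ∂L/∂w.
∂L/∂w = 0

y = wx + b = (-3)(0) + 1 = 1
∂L/∂y = 2(y - t) = 2(1 - 2) = -2
∂y/∂w = x = 0
∂L/∂w = ∂L/∂y · ∂y/∂w = -2 × 0 = 0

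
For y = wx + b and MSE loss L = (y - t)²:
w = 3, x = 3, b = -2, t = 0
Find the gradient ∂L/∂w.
∂L/∂w = 42

y = wx + b = (3)(3) + -2 = 7
∂L/∂y = 2(y - t) = 2(7 - 0) = 14
∂y/∂w = x = 3
∂L/∂w = ∂L/∂y · ∂y/∂w = 14 × 3 = 42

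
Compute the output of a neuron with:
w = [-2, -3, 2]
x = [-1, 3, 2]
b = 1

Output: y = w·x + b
y = -2

y = (-2)(-1) + (-3)(3) + (2)(2) + 1 = -2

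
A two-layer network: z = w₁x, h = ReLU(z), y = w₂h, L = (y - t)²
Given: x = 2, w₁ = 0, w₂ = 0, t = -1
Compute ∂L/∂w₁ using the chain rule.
∂L/∂w₁ = 0

Forward pass:
z = w₁x = 0×2 = 0
h = ReLU(0) = 0
y = w₂h = 0×0 = 0

Backward pass:
∂L/∂y = 2(y - t) = 2(0 - -1) = 2
∂y/∂h = w₂ = 0
∂h/∂z = 0 (ReLU derivative)
∂z/∂w₁ = x = 2

∂L/∂w₁ = 2 × 0 × 0 × 2 = 0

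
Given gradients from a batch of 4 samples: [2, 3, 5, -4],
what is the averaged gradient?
Average gradient = 1.5

Average = (1/4)(2 + 3 + 5 + -4) = 6/4 = 1.5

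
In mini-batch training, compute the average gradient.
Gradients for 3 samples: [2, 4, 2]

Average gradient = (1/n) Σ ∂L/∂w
Average gradient = 2.667

Average = (1/3)(2 + 4 + 2) = 8/3 = 2.667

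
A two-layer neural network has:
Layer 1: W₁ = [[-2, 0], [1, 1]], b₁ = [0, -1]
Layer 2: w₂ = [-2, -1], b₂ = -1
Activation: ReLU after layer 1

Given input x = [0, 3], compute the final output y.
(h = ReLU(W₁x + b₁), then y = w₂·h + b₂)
y = -3

Layer 1 pre-activation: z₁ = [0, 2]
After ReLU: h = [0, 2]
Layer 2 output: y = -2×0 + -1×2 + -1 = -3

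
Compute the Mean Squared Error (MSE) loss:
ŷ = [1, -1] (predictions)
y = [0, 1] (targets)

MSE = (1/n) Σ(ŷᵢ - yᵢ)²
MSE = 2.5

MSE = (1/2)((1-0)² + (-1-1)²) = (1/2)(1 + 4) = 2.5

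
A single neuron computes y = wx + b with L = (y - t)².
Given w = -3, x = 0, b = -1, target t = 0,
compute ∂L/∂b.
∂L/∂b = -2

y = wx + b = (-3)(0) + -1 = -1
∂L/∂y = 2(y - t) = 2(-1 - 0) = -2
∂y/∂b = 1
∂L/∂b = ∂L/∂y · ∂y/∂b = -2 × 1 = -2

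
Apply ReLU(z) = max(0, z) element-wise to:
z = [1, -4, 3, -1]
h = [1, 0, 3, 0]

ReLU applied element-wise: max(0,1)=1, max(0,-4)=0, max(0,3)=3, max(0,-1)=0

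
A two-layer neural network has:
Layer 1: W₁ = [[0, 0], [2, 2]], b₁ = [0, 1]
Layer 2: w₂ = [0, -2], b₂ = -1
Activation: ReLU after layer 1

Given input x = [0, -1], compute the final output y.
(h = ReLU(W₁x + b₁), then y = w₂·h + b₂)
y = -1

Layer 1 pre-activation: z₁ = [0, -1]
After ReLU: h = [0, 0]
Layer 2 output: y = 0×0 + -2×0 + -1 = -1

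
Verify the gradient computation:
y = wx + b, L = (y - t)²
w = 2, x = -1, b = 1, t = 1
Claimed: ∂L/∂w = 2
Incorrect

y = (2)(-1) + 1 = -1
∂L/∂y = 2(y - t) = 2(-1 - 1) = -4
∂y/∂w = x = -1
∂L/∂w = -4 × -1 = 4

Claimed value: 2
Incorrect: The correct gradient is 4.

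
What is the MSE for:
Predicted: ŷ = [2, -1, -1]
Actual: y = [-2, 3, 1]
MSE = 12

MSE = (1/3)((2--2)² + (-1-3)² + (-1-1)²) = (1/3)(16 + 16 + 4) = 12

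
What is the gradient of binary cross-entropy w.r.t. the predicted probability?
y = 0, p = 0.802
∂L/∂p = 5.051

∂L/∂p = -y/p + (1-y)/(1-p) = 0 + 1/0.198 = 5.051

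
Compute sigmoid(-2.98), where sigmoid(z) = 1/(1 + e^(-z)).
0.04834

sigmoid(-2.98) = 1/(1 + e^(2.98)) = 1/(1 + 19.69) = 0.04834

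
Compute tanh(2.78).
0.9923

tanh(2.78) = (e^(2.78) - e^(-2.78))/(e^(2.78) + e^(-2.78)) = 0.9923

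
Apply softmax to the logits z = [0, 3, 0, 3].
p = [0.0237, 0.4763, 0.0237, 0.4763]

exp(z) = [1, 20.09, 1, 20.09]
Sum = 42.17
p = [0.0237, 0.4763, 0.0237, 0.4763]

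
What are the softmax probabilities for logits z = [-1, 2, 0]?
p = [0.042, 0.8438, 0.1142]

exp(z) = [0.3679, 7.389, 1]
Sum = 8.757
p = [0.042, 0.8438, 0.1142]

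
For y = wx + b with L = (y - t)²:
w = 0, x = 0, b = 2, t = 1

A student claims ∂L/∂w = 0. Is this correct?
Correct

y = (0)(0) + 2 = 2
∂L/∂y = 2(y - t) = 2(2 - 1) = 2
∂y/∂w = x = 0
∂L/∂w = 2 × 0 = 0

Claimed value: 0
Correct: The correct gradient is 0.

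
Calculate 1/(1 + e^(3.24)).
0.03769

sigmoid(-3.24) = 1/(1 + e^(3.24)) = 1/(1 + 25.53) = 0.03769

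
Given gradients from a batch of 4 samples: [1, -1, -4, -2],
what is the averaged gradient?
Average gradient = -1.5

Average = (1/4)(1 + -1 + -4 + -2) = -6/4 = -1.5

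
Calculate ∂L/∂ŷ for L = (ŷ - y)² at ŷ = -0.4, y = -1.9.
∂L/∂ŷ = 3.0

∂L/∂ŷ = 2(ŷ - y) = 2(-0.4 - -1.9) = 2(1.5) = 3.0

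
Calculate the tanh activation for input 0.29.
0.2821

tanh(0.29) = (e^(0.29) - e^(-0.29))/(e^(0.29) + e^(-0.29)) = 0.2821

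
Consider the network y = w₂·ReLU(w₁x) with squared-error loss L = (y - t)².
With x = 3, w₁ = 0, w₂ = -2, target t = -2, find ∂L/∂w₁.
∂L/∂w₁ = 0

Forward pass:
z = w₁x = 0×3 = 0
h = ReLU(0) = 0
y = w₂h = -2×0 = 0

Backward pass:
∂L/∂y = 2(y - t) = 2(0 - -2) = 4
∂y/∂h = w₂ = -2
∂h/∂z = 0 (ReLU derivative)
∂z/∂w₁ = x = 3

∂L/∂w₁ = 4 × -2 × 0 × 3 = 0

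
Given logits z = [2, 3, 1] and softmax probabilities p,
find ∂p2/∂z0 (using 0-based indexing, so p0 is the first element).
∂p2/∂z0 = -0.02203

p = softmax(z) = [0.2447, 0.6652, 0.09003]
p2 = 0.09003, p0 = 0.2447

∂p2/∂z0 = -p2 × p0 = -0.09003 × 0.2447 = -0.02203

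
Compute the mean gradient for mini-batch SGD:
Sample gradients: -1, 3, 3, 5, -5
Average gradient = 1

Average = (1/5)(-1 + 3 + 3 + 5 + -5) = 5/5 = 1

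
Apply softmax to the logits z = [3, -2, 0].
p = [0.9465, 0.0064, 0.0471]

exp(z) = [20.09, 0.1353, 1]
Sum = 21.22
p = [0.9465, 0.0064, 0.0471]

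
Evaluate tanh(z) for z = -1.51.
-0.9069

tanh(-1.51) = (e^(-1.51) - e^(1.51))/(e^(-1.51) + e^(1.51)) = -0.9069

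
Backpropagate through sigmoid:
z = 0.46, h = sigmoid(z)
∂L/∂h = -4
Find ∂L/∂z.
∂L/∂z = -0.9489

σ(0.46) = 0.613
σ'(0.46) = σ(0.46)(1 - σ(0.46)) = 0.613 × 0.387 = 0.2372
∂L/∂z = ∂L/∂h · σ'(z) = -4 × 0.2372 = -0.9489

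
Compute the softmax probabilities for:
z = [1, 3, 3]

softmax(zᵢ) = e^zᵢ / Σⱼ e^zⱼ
p = [0.0634, 0.4683, 0.4683]

exp(z) = [2.718, 20.09, 20.09]
Sum = 42.89
p = [0.0634, 0.4683, 0.4683]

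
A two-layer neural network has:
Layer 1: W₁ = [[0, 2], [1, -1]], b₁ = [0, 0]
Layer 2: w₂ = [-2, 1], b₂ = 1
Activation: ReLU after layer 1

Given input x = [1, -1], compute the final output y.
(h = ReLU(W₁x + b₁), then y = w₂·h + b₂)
y = 3

Layer 1 pre-activation: z₁ = [-2, 2]
After ReLU: h = [0, 2]
Layer 2 output: y = -2×0 + 1×2 + 1 = 3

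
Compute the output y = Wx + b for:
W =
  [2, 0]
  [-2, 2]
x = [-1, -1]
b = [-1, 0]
y = [-3, 0]

Wx = [2×-1 + 0×-1, -2×-1 + 2×-1]
   = [-2, 0]
y = Wx + b = [-2 + -1, 0 + 0] = [-3, 0]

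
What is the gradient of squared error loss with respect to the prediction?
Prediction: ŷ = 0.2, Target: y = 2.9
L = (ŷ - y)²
∂L/∂ŷ = -5.4

∂L/∂ŷ = 2(ŷ - y) = 2(0.2 - 2.9) = 2(-2.7) = -5.4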